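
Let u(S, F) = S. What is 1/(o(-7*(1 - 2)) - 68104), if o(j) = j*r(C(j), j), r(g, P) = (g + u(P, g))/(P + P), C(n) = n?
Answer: -1/68097 ≈ -1.4685e-5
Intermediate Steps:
r(g, P) = (P + g)/(2*P) (r(g, P) = (g + P)/(P + P) = (P + g)/((2*P)) = (P + g)*(1/(2*P)) = (P + g)/(2*P))
o(j) = j (o(j) = j*((j + j)/(2*j)) = j*((2*j)/(2*j)) = j*1 = j)
1/(o(-7*(1 - 2)) - 68104) = 1/(-7*(1 - 2) - 68104) = 1/(-7*(-1) - 68104) = 1/(7 - 68104) = 1/(-68097) = -1/68097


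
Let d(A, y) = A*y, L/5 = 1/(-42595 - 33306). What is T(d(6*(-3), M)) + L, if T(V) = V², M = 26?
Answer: 16624140619/75901 ≈ 2.1902e+5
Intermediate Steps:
L = -5/75901 (L = 5/(-42595 - 33306) = 5/(-75901) = 5*(-1/75901) = -5/75901 ≈ -6.5875e-5)
T(d(6*(-3), M)) + L = ((6*(-3))*26)² - 5/75901 = (-18*26)² - 5/75901 = (-468)² - 5/75901 = 219024 - 5/75901 = 16624140619/75901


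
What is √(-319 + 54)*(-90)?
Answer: -90*I*√265 ≈ -1465.1*I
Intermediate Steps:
√(-319 + 54)*(-90) = √(-265)*(-90) = (I*√265)*(-90) = -90*I*√265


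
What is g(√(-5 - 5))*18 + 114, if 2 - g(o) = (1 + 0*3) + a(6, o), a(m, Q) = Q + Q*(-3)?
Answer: 132 + 36*I*√10 ≈ 132.0 + 113.84*I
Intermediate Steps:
a(m, Q) = -2*Q (a(m, Q) = Q - 3*Q = -2*Q)
g(o) = 1 + 2*o (g(o) = 2 - ((1 + 0*3) - 2*o) = 2 - ((1 + 0) - 2*o) = 2 - (1 - 2*o) = 2 + (-1 + 2*o) = 1 + 2*o)
g(√(-5 - 5))*18 + 114 = (1 + 2*√(-5 - 5))*18 + 114 = (1 + 2*√(-10))*18 + 114 = (1 + 2*(I*√10))*18 + 114 = (1 + 2*I*√10)*18 + 114 = (18 + 36*I*√10) + 114 = 132 + 36*I*√10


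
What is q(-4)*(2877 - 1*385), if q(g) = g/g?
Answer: 2492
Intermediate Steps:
q(g) = 1
q(-4)*(2877 - 1*385) = 1*(2877 - 1*385) = 1*(2877 - 385) = 1*2492 = 2492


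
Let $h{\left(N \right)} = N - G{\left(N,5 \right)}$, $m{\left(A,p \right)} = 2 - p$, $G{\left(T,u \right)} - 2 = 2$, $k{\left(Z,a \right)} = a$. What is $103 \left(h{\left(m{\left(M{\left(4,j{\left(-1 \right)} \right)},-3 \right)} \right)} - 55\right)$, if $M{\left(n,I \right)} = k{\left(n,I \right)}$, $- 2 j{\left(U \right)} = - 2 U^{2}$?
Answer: $-5562$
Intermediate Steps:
$j{\left(U \right)} = U^{2}$ ($j{\left(U \right)} = - \frac{\left(-2\right) U^{2}}{2} = U^{2}$)
$G{\left(T,u \right)} = 4$ ($G{\left(T,u \right)} = 2 + 2 = 4$)
$M{\left(n,I \right)} = I$
$h{\left(N \right)} = -4 + N$ ($h{\left(N \right)} = N - 4 = -4 + N$)
$103 \left(h{\left(m{\left(M{\left(4,j{\left(-1 \right)} \right)},-3 \right)} \right)} - 55\right) = 103 \left(\left(-4 + \left(2 - -3\right)\right) - 55\right) = 103 \left(\left(-4 + \left(2 + 3\right)\right) - 55\right) = 103 \left(\left(-4 + 5\right) - 55\right) = 103 \left(1 - 55\right) = 103 \left(-54\right) = -5562$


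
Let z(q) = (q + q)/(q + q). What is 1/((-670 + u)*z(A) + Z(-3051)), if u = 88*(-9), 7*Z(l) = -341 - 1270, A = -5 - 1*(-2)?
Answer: -7/11845 ≈ -0.00059097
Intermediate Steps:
A = -3 (A = -5 + 2 = -3)
Z(l) = -1611/7 (Z(l) = (-341 - 1270)/7 = (⅐)*(-1611) = -1611/7)
u = -792
z(q) = 1 (z(q) = (2*q)/((2*q)) = (2*q)*(1/(2*q)) = 1)
1/((-670 + u)*z(A) + Z(-3051)) = 1/((-670 - 792)*1 - 1611/7) = 1/(-1462*1 - 1611/7) = 1/(-1462 - 1611/7) = 1/(-11845/7) = -7/11845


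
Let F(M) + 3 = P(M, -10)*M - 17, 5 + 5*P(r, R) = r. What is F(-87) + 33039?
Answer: 173099/5 ≈ 34620.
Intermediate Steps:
P(r, R) = -1 + r/5
F(M) = -20 + M*(-1 + M/5) (F(M) = -3 + ((-1 + M/5)*M - 17) = -3 + (M*(-1 + M/5) - 17) = -3 + (-17 + M*(-1 + M/5)) = -20 + M*(-1 + M/5))
F(-87) + 33039 = (-20 + (⅕)*(-87)*(-5 - 87)) + 33039 = (-20 + (⅕)*(-87)*(-92)) + 33039 = (-20 + 8004/5) + 33039 = 7904/5 + 33039 = 173099/5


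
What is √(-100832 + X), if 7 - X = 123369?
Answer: I*√224194 ≈ 473.49*I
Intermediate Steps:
X = -123362 (X = 7 - 1*123369 = 7 - 123369 = -123362)
√(-100832 + X) = √(-100832 - 123362) = √(-224194) = I*√224194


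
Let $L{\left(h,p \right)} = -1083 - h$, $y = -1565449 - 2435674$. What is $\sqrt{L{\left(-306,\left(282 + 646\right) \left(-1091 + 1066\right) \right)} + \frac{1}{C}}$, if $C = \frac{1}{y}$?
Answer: $10 i \sqrt{40019} \approx 2000.5 i$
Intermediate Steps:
$y = -4001123$ ($y = -1565449 - 2435674 = -4001123$)
$C = - \frac{1}{4001123}$ ($C = \frac{1}{-4001123} = - \frac{1}{4001123} \approx -2.4993 \cdot 10^{-7}$)
$\sqrt{L{\left(-306,\left(282 + 646\right) \left(-1091 + 1066\right) \right)} + \frac{1}{C}} = \sqrt{\left(-1083 - -306\right) + \frac{1}{- \frac{1}{4001123}}} = \sqrt{\left(-1083 + 306\right) - 4001123} = \sqrt{-777 - 4001123} = \sqrt{-4001900} = 10 i \sqrt{40019}$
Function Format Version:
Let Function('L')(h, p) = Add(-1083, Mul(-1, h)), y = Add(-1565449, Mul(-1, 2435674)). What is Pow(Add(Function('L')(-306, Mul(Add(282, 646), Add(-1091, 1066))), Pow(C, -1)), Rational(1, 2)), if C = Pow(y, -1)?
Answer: Mul(10, I, Pow(40019, Rational(1, 2))) ≈ Mul(2000.5, I)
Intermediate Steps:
y = -4001123 (y = Add(-1565449, -2435674) = -4001123)
C = Rational(-1, 4001123) (C = Pow(-4001123, -1) = Rational(-1, 4001123) ≈ -2.4993e-7)
Pow(Add(Function('L')(-306, Mul(Add(282, 646), Add(-1091, 1066))), Pow(C, -1)), Rational(1, 2)) = Pow(Add(Add(-1083, Mul(-1, -306)), Pow(Rational(-1, 4001123), -1)), Rational(1, 2)) = Pow(Add(Add(-1083, 306), -4001123), Rational(1, 2)) = Pow(Add(-777, -4001123), Rational(1, 2)) = Pow(-4001900, Rational(1, 2)) = Mul(10, I, Pow(40019, Rational(1, 2)))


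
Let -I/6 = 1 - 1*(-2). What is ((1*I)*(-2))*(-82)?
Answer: -2952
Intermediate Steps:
I = -18 (I = -6*(1 - 1*(-2)) = -6*(1 + 2) = -6*3 = -18)
((1*I)*(-2))*(-82) = ((1*(-18))*(-2))*(-82) = -18*(-2)*(-82) = 36*(-82) = -2952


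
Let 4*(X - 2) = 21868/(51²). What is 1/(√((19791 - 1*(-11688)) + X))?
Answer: 51*√20471887/40943774 ≈ 0.0056359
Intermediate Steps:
X = 10669/2601 (X = 2 + (21868/(51²))/4 = 2 + (21868/2601)/4 = 2 + (21868*(1/2601))/4 = 2 + (¼)*(21868/2601) = 2 + 5467/2601 = 10669/2601 ≈ 4.1019)
1/(√((19791 - 1*(-11688)) + X)) = 1/(√((19791 - 1*(-11688)) + 10669/2601)) = 1/(√((19791 + 11688) + 10669/2601)) = 1/(√(31479 + 10669/2601)) = 1/(√(81887548/2601)) = 1/(2*√20471887/51) = 51*√20471887/40943774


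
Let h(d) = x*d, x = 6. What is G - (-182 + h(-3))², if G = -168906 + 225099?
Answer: 16193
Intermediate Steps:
h(d) = 6*d
G = 56193
G - (-182 + h(-3))² = 56193 - (-182 + 6*(-3))² = 56193 - (-182 - 18)² = 56193 - 1*(-200)² = 56193 - 1*40000 = 56193 - 40000 = 16193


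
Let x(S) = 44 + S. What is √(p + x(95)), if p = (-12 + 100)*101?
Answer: 3*√1003 ≈ 95.010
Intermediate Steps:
p = 8888 (p = 88*101 = 8888)
√(p + x(95)) = √(8888 + (44 + 95)) = √(8888 + 139) = √9027 = 3*√1003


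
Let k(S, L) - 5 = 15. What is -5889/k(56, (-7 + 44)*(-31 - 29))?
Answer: -5889/20 ≈ -294.45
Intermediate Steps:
k(S, L) = 20 (k(S, L) = 5 + 15 = 20)
-5889/k(56, (-7 + 44)*(-31 - 29)) = -5889/20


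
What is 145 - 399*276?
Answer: -109979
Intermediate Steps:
145 - 399*276 = 145 - 110124 = -109979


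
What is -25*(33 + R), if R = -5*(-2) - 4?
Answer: -975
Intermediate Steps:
R = 6 (R = 10 - 4 = 6)
-25*(33 + R) = -25*(33 + 6) = -25*39 = -1*975 = -975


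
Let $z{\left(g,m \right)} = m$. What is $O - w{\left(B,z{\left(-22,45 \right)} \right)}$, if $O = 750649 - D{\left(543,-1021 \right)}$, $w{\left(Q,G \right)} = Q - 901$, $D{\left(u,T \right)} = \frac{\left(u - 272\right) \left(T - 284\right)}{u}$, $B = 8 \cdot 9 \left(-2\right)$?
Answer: $\frac{136174499}{181} \approx 7.5235 \cdot 10^{5}$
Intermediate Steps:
$B = -144$ ($B = 72 \left(-2\right) = -144$)
$D{\left(u,T \right)} = \frac{\left(-284 + T\right) \left(-272 + u\right)}{u}$ ($D{\left(u,T \right)} = \frac{\left(-272 + u\right) \left(-284 + T\right)}{u} = \frac{\left(-284 + T\right) \left(-272 + u\right)}{u}$)
$w{\left(Q,G \right)} = -901 + Q$
$O = \frac{135985354}{181}$ ($O = 750649 - \frac{77248 - -277712 + 543 \left(-284 - 1021\right)}{543} = 750649 - \frac{77248 + 277712 + 543 \left(-1305\right)}{543} = 750649 - \frac{77248 + 277712 - 708615}{543} = 750649 - \frac{1}{543} \left(-353655\right) = 750649 - - \frac{117885}{181} = 750649 + \frac{117885}{181} = \frac{135985354}{181} \approx 7.513 \cdot 10^{5}$)
$O - w{\left(B,z{\left(-22,45 \right)} \right)} = \frac{135985354}{181} - \left(-901 - 144\right) = \frac{135985354}{181} - -1045 = \frac{135985354}{181} + 1045 = \frac{136174499}{181}$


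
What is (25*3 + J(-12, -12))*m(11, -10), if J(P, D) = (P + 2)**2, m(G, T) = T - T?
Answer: 0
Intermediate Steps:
m(G, T) = 0
J(P, D) = (2 + P)**2
(25*3 + J(-12, -12))*m(11, -10) = (25*3 + (2 - 12)**2)*0 = (75 + (-10)**2)*0 = (75 + 100)*0 = 175*0 = 0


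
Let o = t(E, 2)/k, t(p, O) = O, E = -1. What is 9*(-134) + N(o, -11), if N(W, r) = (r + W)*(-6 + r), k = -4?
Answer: -2021/2 ≈ -1010.5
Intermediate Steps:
o = -½ (o = 2/(-4) = 2*(-¼) = -½ ≈ -0.50000)
N(W, r) = (-6 + r)*(W + r) (N(W, r) = (W + r)*(-6 + r) = (-6 + r)*(W + r))
9*(-134) + N(o, -11) = 9*(-134) + ((-11)² - 6*(-½) - 6*(-11) - ½*(-11)) = -1206 + (121 + 3 + 66 + 11/2) = -1206 + 391/2 = -2021/2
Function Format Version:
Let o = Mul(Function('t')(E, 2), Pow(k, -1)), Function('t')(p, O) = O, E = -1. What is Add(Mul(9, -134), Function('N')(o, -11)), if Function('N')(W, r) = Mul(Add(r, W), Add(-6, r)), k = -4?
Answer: Rational(-2021, 2) ≈ -1010.5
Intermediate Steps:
o = Rational(-1, 2) (o = Mul(2, Pow(-4, -1)) = Mul(2, Rational(-1, 4)) = Rational(-1, 2) ≈ -0.50000)
Function('N')(W, r) = Mul(Add(-6, r), Add(W, r)) (Function('N')(W, r) = Mul(Add(W, r), Add(-6, r)) = Mul(Add(-6, r), Add(W, r)))
Add(Mul(9, -134), Function('N')(o, -11)) = Add(Mul(9, -134), Add(Pow(-11, 2), Mul(-6, Rational(-1, 2)), Mul(-6, -11), Mul(Rational(-1, 2), -11))) = Add(-1206, Add(121, 3, 66, Rational(11, 2))) = Add(-1206, Rational(391, 2)) = Rational(-2021, 2)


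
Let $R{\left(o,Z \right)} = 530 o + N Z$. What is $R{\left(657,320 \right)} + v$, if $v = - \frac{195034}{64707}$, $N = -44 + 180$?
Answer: $\frac{25347478076}{64707} \approx 3.9173 \cdot 10^{5}$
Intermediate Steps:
$N = 136$
$R{\left(o,Z \right)} = 136 Z + 530 o$ ($R{\left(o,Z \right)} = 530 o + 136 Z = 136 Z + 530 o$)
$v = - \frac{195034}{64707}$ ($v = \left(-195034\right) \frac{1}{64707} = - \frac{195034}{64707} \approx -3.0141$)
$R{\left(657,320 \right)} + v = \left(136 \cdot 320 + 530 \cdot 657\right) - \frac{195034}{64707} = \left(43520 + 348210\right) - \frac{195034}{64707} = 391730 - \frac{195034}{64707} = \frac{25347478076}{64707}$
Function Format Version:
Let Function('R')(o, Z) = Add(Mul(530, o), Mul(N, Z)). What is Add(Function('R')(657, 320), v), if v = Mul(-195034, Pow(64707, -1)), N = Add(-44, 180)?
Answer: Rational(25347478076, 64707) ≈ 3.9173e+5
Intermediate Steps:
N = 136
Function('R')(o, Z) = Add(Mul(136, Z), Mul(530, o)) (Function('R')(o, Z) = Add(Mul(530, o), Mul(136, Z)) = Add(Mul(136, Z), Mul(530, o)))
v = Rational(-195034, 64707) (v = Mul(-195034, Rational(1, 64707)) = Rational(-195034, 64707) ≈ -3.0141)
Add(Function('R')(657, 320), v) = Add(Add(Mul(136, 320), Mul(530, 657)), Rational(-195034, 64707)) = Add(Add(43520, 348210), Rational(-195034, 64707)) = Add(391730, Rational(-195034, 64707)) = Rational(25347478076, 64707)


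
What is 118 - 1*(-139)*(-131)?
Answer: -18091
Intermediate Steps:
118 - 1*(-139)*(-131) = 118 + 139*(-131) = 118 - 18209 = -18091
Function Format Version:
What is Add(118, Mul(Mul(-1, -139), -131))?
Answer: -18091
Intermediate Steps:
Add(118, Mul(Mul(-1, -139), -131)) = Add(118, Mul(139, -131)) = Add(118, -18209) = -18091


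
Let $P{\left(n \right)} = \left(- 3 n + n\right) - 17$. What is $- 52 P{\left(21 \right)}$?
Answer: $3068$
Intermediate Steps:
$P{\left(n \right)} = -17 - 2 n$ ($P{\left(n \right)} = - 2 n - 17 = -17 - 2 n$)
$- 52 P{\left(21 \right)} = - 52 \left(-17 - 42\right) = \left(-52\right) \left(-59\right) = 3068$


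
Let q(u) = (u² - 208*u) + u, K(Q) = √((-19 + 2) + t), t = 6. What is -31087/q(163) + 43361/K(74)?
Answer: 31087/7172 - 43361*I*√11/11 ≈ 4.3345 - 13074.0*I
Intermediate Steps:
K(Q) = I*√11 (K(Q) = √((-19 + 2) + 6) = √(-17 + 6) = √(-11) = I*√11)
q(u) = u² - 207*u
-31087/q(163) + 43361/K(74) = -31087*1/(163*(-207 + 163)) + 43361/((I*√11)) = -31087/(163*(-44)) + 43361*(-I*√11/11) = -31087/(-7172) - 43361*I*√11/11 = -31087*(-1/7172) - 43361*I*√11/11 = 31087/7172 - 43361*I*√11/11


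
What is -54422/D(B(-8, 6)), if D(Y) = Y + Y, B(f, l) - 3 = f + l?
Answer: -27211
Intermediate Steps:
B(f, l) = 3 + f + l (B(f, l) = 3 + (f + l) = 3 + f + l)
D(Y) = 2*Y
-54422/D(B(-8, 6)) = -54422*1/(2*(3 - 8 + 6)) = -54422/(2*1) = -54422/2 = -54422*½ = -27211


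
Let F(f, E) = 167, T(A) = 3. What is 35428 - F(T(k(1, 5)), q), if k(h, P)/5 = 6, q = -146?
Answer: 35261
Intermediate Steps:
k(h, P) = 30 (k(h, P) = 5*6 = 30)
35428 - F(T(k(1, 5)), q) = 35428 - 1*167 = 35428 - 167 = 35261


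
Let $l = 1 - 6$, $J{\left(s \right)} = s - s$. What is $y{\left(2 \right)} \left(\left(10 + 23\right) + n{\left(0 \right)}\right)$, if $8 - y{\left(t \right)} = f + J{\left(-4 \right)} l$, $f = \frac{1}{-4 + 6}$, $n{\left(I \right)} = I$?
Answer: $\frac{495}{2} \approx 247.5$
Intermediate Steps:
$J{\left(s \right)} = 0$
$f = \frac{1}{2} \approx 0.5$
$l = -5$ ($l = 1 - 6 = -5$)
$y{\left(t \right)} = \frac{15}{2}$ ($y{\left(t \right)} = 8 - \left(\frac{1}{2} + 0 \left(-5\right)\right) = 8 - \left(\frac{1}{2} + 0\right) = 8 - \frac{1}{2} = \frac{15}{2}$)
$y{\left(2 \right)} \left(\left(10 + 23\right) + n{\left(0 \right)}\right) = \frac{15 \left(\left(10 + 23\right) + 0\right)}{2} = \frac{15 \left(33 + 0\right)}{2} = \frac{15}{2} \cdot 33 = \frac{495}{2}$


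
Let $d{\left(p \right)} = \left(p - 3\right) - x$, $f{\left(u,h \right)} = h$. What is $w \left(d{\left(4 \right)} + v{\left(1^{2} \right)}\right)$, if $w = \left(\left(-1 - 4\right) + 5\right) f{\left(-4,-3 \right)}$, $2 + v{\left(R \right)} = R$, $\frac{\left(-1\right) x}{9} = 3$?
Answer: $0$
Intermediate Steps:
$x = -27$ ($x = \left(-9\right) 3 = -27$)
$v{\left(R \right)} = -2 + R$
$d{\left(p \right)} = 24 + p$ ($d{\left(p \right)} = \left(p - 3\right) - -27 = \left(-3 + p\right) + 27 = 24 + p$)
$w = 0$ ($w = \left(\left(-1 - 4\right) + 5\right) \left(-3\right) = \left(-5 + 5\right) \left(-3\right) = 0 \left(-3\right) = 0$)
$w \left(d{\left(4 \right)} + v{\left(1^{2} \right)}\right) = 0 \left(\left(24 + 4\right) - \left(2 - 1^{2}\right)\right) = 0 \left(28 + \left(-2 + 1\right)\right) = 0 \left(28 - 1\right) = 0 \cdot 27 = 0$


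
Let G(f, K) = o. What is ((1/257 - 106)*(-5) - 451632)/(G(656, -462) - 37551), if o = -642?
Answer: 115933219/9815601 ≈ 11.811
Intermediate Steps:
G(f, K) = -642
((1/257 - 106)*(-5) - 451632)/(G(656, -462) - 37551) = ((1/257 - 106)*(-5) - 451632)/(-642 - 37551) = ((1/257 - 106)*(-5) - 451632)/(-38193) = (-27241/257*(-5) - 451632)*(-1/38193) = (136205/257 - 451632)*(-1/38193) = -115933219/257*(-1/38193) = 115933219/9815601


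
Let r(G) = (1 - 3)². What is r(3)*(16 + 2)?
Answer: 72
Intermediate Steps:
r(G) = 4 (r(G) = (-2)² = 4)
r(3)*(16 + 2) = 4*(16 + 2) = 4*18 = 72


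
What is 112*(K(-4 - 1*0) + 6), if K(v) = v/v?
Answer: 784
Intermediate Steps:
K(v) = 1
112*(K(-4 - 1*0) + 6) = 112*(1 + 6) = 112*7 = 784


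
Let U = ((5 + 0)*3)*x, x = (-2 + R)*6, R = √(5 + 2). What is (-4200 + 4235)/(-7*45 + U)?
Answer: -77/837 - 14*√7/837 ≈ -0.13625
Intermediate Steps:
R = √7 ≈ 2.6458
x = -12 + 6*√7 (x = (-2 + √7)*6 = -12 + 6*√7 ≈ 3.8745)
U = -180 + 90*√7 (U = ((5 + 0)*3)*(-12 + 6*√7) = (5*3)*(-12 + 6*√7) = 15*(-12 + 6*√7) = -180 + 90*√7 ≈ 58.118)
(-4200 + 4235)/(-7*45 + U) = (-4200 + 4235)/(-7*45 + (-180 + 90*√7)) = 35/(-315 + (-180 + 90*√7)) = 35/(-495 + 90*√7)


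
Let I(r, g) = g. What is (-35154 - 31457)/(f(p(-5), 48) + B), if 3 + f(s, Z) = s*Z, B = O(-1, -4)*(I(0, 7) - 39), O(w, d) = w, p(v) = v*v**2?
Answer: 66611/5971 ≈ 11.156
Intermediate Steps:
p(v) = v**3
B = 32 (B = -(7 - 39) = -1*(-32) = 32)
f(s, Z) = -3 + Z*s (f(s, Z) = -3 + s*Z = -3 + Z*s)
(-35154 - 31457)/(f(p(-5), 48) + B) = (-35154 - 31457)/((-3 + 48*(-5)**3) + 32) = -66611/((-3 + 48*(-125)) + 32) = -66611/((-3 - 6000) + 32) = -66611/(-6003 + 32) = -66611/(-5971) = -66611*(-1/5971) = 66611/5971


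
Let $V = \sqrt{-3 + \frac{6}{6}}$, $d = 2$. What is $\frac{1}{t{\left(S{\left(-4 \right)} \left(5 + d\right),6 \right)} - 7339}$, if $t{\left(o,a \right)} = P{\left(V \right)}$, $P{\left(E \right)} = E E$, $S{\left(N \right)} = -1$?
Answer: $- \frac{1}{7341} \approx -0.00013622$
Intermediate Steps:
$V = i \sqrt{2}$ ($V = \sqrt{-3 + 6 \cdot \frac{1}{6}} = \sqrt{-3 + 1} = \sqrt{-2} = i \sqrt{2} \approx 1.4142 i$)
$P{\left(E \right)} = E^{2}$
$t{\left(o,a \right)} = -2$ ($t{\left(o,a \right)} = \left(i \sqrt{2}\right)^{2} = -2$)
$\frac{1}{t{\left(S{\left(-4 \right)} \left(5 + d\right),6 \right)} - 7339} = \frac{1}{-2 - 7339} = \frac{1}{-7341} = - \frac{1}{7341}$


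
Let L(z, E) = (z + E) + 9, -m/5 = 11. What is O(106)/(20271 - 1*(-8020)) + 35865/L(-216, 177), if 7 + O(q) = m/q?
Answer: -1792560595/1499423 ≈ -1195.5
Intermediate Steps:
m = -55 (m = -5*11 = -55)
L(z, E) = 9 + E + z (L(z, E) = (E + z) + 9 = 9 + E + z)
O(q) = -7 - 55/q
O(106)/(20271 - 1*(-8020)) + 35865/L(-216, 177) = (-7 - 55/106)/(20271 - 1*(-8020)) + 35865/(9 + 177 - 216) = (-7 - 55*1/106)/(20271 + 8020) + 35865/(-30) = (-7 - 55/106)/28291 + 35865*(-1/30) = -797/106*1/28291 - 2391/2 = -797/2998846 - 2391/2 = -1792560595/1499423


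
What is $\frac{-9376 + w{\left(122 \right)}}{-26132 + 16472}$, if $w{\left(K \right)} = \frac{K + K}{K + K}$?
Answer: $\frac{625}{644} \approx 0.9705$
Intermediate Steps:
$w{\left(K \right)} = 1$ ($w{\left(K \right)} = \frac{2 K}{2 K} = 2 K \frac{1}{2 K} = 1$)
$\frac{-9376 + w{\left(122 \right)}}{-26132 + 16472} = \frac{-9376 + 1}{-26132 + 16472} = - \frac{9375}{-9660} = \left(-9375\right) \left(- \frac{1}{9660}\right) = \frac{625}{644}$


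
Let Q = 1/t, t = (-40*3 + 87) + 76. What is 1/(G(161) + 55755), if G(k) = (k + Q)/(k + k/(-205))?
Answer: 117691/6561979990 ≈ 1.7935e-5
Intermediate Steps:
t = 43 (t = (-120 + 87) + 76 = -33 + 76 = 43)
Q = 1/43 ≈ 0.023256
G(k) = 205*(1/43 + k)/(204*k) (G(k) = (k + 1/43)/(k + k/(-205)) = (1/43 + k)/(k + k*(-1/205)) = (1/43 + k)/(k - k/205) = (1/43 + k)/((204*k/205)) = (1/43 + k)*(205/(204*k)) = 205*(1/43 + k)/(204*k))
1/(G(161) + 55755) = 1/((205/8772)*(1 + 43*161)/161 + 55755) = 1/((205/8772)*(1/161)*(1 + 6923) + 55755) = 1/((205/8772)*(1/161)*6924 + 55755) = 1/(118285/117691 + 55755) = 1/(6561979990/117691) = 117691/6561979990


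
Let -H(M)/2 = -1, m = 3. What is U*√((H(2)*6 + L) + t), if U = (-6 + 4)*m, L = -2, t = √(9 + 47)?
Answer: -6*√(10 + 2*√14) ≈ -25.088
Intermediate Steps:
t = 2*√14 (t = √56 = 2*√14 ≈ 7.4833)
H(M) = 2 (H(M) = -2*(-1) = 2)
U = -6 (U = (-6 + 4)*3 = -2*3 = -6)
U*√((H(2)*6 + L) + t) = -6*√((2*6 - 2) + 2*√14) = -6*√((12 - 2) + 2*√14) = -6*√(10 + 2*√14)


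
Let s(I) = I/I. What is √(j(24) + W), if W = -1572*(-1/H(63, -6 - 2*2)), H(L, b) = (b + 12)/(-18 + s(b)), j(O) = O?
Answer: 3*I*√1482 ≈ 115.49*I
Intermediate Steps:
s(I) = 1
H(L, b) = -12/17 - b/17 (H(L, b) = (b + 12)/(-18 + 1) = (12 + b)/(-17) = (12 + b)*(-1/17) = -12/17 - b/17)
W = -13362 (W = -1572*(-1/(-12/17 - (-6 - 2*2)/17)) = -1572*(-1/(-12/17 - (-6 - 1*4)/17)) = -1572*(-1/(-12/17 - (-6 - 4)/17)) = -1572*(-1/(-12/17 - 1/17*(-10))) = -1572*(-1/(-12/17 + 10/17)) = -1572/((-1*(-2/17))) = -1572/2/17 = -1572*17/2 = -13362)
√(j(24) + W) = √(24 - 13362) = √(-13338) = 3*I*√1482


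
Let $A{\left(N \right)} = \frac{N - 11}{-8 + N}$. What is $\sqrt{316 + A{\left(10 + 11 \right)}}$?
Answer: $\frac{\sqrt{53534}}{13} \approx 17.798$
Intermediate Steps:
$A{\left(N \right)} = \frac{-11 + N}{-8 + N}$
$\sqrt{316 + A{\left(10 + 11 \right)}} = \sqrt{316 + \frac{-11 + \left(10 + 11\right)}{-8 + \left(10 + 11\right)}} = \sqrt{316 + \frac{-11 + 21}{-8 + 21}} = \sqrt{316 + \frac{1}{13} \cdot 10} = \sqrt{316 + \frac{10}{13}} = \sqrt{\frac{4118}{13}} = \frac{\sqrt{53534}}{13}$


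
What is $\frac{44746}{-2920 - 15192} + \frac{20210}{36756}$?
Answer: $- \frac{159830057}{83215584} \approx -1.9207$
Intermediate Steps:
$\frac{44746}{-2920 - 15192} + \frac{20210}{36756} = \frac{44746}{-18112} + 20210 \cdot \frac{1}{36756} = 44746 \left(- \frac{1}{18112}\right) + \frac{10105}{18378} = - \frac{22373}{9056} + \frac{10105}{18378} = - \frac{159830057}{83215584}$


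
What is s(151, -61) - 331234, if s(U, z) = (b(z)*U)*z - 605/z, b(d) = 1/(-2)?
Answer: -39847467/122 ≈ -3.2662e+5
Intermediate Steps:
b(d) = -½
s(U, z) = -605/z - U*z/2 (s(U, z) = (-U/2)*z - 605/z = -U*z/2 - 605/z = -605/z - U*z/2)
s(151, -61) - 331234 = (-605/(-61) - ½*151*(-61)) - 331234 = (-605*(-1/61) + 9211/2) - 331234 = (605/61 + 9211/2) - 331234 = 563081/122 - 331234 = -39847467/122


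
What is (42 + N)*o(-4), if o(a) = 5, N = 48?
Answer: 450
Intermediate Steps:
(42 + N)*o(-4) = (42 + 48)*5 = 90*5 = 450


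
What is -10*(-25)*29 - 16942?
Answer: -9692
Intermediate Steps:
-10*(-25)*29 - 16942 = 250*29 - 16942 = 7250 - 16942 = -9692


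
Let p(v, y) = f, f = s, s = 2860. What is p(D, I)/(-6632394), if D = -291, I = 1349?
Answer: -1430/3316197 ≈ -0.00043122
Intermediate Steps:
f = 2860
p(v, y) = 2860
p(D, I)/(-6632394) = 2860/(-6632394) = 2860*(-1/6632394) = -1430/3316197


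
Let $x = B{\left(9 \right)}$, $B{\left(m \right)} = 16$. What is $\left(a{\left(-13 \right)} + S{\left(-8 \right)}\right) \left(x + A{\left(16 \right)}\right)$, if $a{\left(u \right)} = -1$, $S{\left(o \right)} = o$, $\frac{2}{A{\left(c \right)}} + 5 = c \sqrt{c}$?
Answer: $- \frac{8514}{59} \approx -144.31$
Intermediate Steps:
$A{\left(c \right)} = \frac{2}{-5 + c^{\frac{3}{2}}}$ ($A{\left(c \right)} = \frac{2}{-5 + c \sqrt{c}} = \frac{2}{-5 + c^{\frac{3}{2}}}$)
$x = 16$
$\left(a{\left(-13 \right)} + S{\left(-8 \right)}\right) \left(x + A{\left(16 \right)}\right) = \left(-1 - 8\right) \left(16 + \frac{2}{-5 + 16^{\frac{3}{2}}}\right) = - 9 \left(16 + \frac{2}{-5 + 64}\right) = - 9 \left(16 + \frac{2}{59}\right) = \left(-9\right) \frac{946}{59} = - \frac{8514}{59}$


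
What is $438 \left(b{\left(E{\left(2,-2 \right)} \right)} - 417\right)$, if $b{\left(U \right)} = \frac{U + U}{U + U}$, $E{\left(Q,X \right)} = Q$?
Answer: $-182208$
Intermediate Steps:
$b{\left(U \right)} = 1$ ($b{\left(U \right)} = \frac{2 U}{2 U} = 2 U \frac{1}{2 U} = 1$)
$438 \left(b{\left(E{\left(2,-2 \right)} \right)} - 417\right) = 438 \left(1 - 417\right) = 438 \left(-416\right) = -182208$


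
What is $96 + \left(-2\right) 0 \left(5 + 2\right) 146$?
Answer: $96$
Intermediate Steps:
$96 + \left(-2\right) 0 \left(5 + 2\right) 146 = 96 + 0 \cdot 7 \cdot 146 = 96 + 0 \cdot 146 = 96 + 0 = 96$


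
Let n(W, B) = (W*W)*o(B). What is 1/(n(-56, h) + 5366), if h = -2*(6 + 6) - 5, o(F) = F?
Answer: -1/85578 ≈ -1.1685e-5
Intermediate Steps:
h = -29 (h = -2*12 - 5 = -24 - 5 = -29)
n(W, B) = B*W² (n(W, B) = (W*W)*B = W²*B = B*W²)
1/(n(-56, h) + 5366) = 1/(-29*(-56)² + 5366) = 1/(-29*3136 + 5366) = 1/(-90944 + 5366) = 1/(-85578) = -1/85578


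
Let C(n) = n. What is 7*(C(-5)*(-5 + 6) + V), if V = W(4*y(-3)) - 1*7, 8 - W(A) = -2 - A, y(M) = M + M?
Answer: -182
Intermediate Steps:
y(M) = 2*M
W(A) = 10 + A (W(A) = 8 - (-2 - A) = 8 + (2 + A) = 10 + A)
V = -21 (V = (10 + 4*(2*(-3))) - 1*7 = (10 + 4*(-6)) - 7 = (10 - 24) - 7 = -14 - 7 = -21)
7*(C(-5)*(-5 + 6) + V) = 7*(-5*(-5 + 6) - 21) = 7*(-5*1 - 21) = 7*(-5 - 21) = 7*(-26) = -182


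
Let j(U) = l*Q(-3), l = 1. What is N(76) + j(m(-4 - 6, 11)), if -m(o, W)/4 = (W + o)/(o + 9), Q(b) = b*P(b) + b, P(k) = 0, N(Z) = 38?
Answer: 35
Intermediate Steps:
Q(b) = b (Q(b) = b*0 + b = 0 + b = b)
m(o, W) = -4*(W + o)/(9 + o) (m(o, W) = -4*(W + o)/(o + 9) = -4*(W + o)/(9 + o))
j(U) = -3 (j(U) = 1*(-3) = -3)
N(76) + j(m(-4 - 6, 11)) = 38 - 3 = 35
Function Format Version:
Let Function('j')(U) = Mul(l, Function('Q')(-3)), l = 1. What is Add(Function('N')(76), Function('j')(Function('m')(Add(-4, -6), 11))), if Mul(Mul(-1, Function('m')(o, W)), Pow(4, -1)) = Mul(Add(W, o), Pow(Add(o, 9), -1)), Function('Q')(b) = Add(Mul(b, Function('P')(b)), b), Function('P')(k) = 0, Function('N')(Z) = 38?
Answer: 35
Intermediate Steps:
Function('Q')(b) = b (Function('Q')(b) = Add(Mul(b, 0), b) = Add(0, b) = b)
Function('m')(o, W) = Mul(-4, Pow(Add(9, o), -1), Add(W, o)) (Function('m')(o, W) = Mul(-4, Mul(Add(W, o), Pow(Add(o, 9), -1))) = Mul(-4, Mul(Add(W, o), Pow(Add(9, o), -1))) = Mul(-4, Mul(Pow(Add(9, o), -1), Add(W, o))) = Mul(-4, Pow(Add(9, o), -1), Add(W, o)))
Function('j')(U) = -3 (Function('j')(U) = Mul(1, -3) = -3)
Add(Function('N')(76), Function('j')(Function('m')(Add(-4, -6), 11))) = Add(38, -3) = 35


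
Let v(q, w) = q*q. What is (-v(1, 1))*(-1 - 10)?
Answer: 11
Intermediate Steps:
v(q, w) = q²
(-v(1, 1))*(-1 - 10) = (-1*1²)*(-1 - 10) = -1*1*(-11) = -1*(-11) = 11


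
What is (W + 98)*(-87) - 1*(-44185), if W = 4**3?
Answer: 30091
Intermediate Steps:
W = 64
(W + 98)*(-87) - 1*(-44185) = (64 + 98)*(-87) - 1*(-44185) = 162*(-87) + 44185 = -14094 + 44185 = 30091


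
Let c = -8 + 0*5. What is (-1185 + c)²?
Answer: 1423249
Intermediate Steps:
c = -8 (c = -8 + 0 = -8)
(-1185 + c)² = (-1185 - 8)² = (-1193)² = 1423249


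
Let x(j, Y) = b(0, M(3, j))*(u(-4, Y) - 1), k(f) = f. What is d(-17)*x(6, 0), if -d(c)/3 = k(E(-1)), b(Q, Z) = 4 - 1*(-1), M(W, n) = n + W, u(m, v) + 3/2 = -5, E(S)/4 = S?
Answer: -450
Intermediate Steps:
E(S) = 4*S
u(m, v) = -13/2 (u(m, v) = -3/2 - 5 = -13/2)
M(W, n) = W + n
b(Q, Z) = 5 (b(Q, Z) = 4 + 1 = 5)
d(c) = 12 (d(c) = -12*(-1) = -3*(-4) = 12)
x(j, Y) = -75/2 (x(j, Y) = 5*(-13/2 - 1) = 5*(-15/2) = -75/2)
d(-17)*x(6, 0) = 12*(-75/2) = -450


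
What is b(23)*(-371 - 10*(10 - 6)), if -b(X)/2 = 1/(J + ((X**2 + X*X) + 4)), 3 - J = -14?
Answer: 822/1079 ≈ 0.76182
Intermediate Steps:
J = 17 (J = 3 - 1*(-14) = 3 + 14 = 17)
b(X) = -2/(21 + 2*X**2) (b(X) = -2/(17 + ((X**2 + X*X) + 4)) = -2/(17 + ((X**2 + X**2) + 4)) = -2/(17 + (2*X**2 + 4)) = -2/(17 + (4 + 2*X**2)) = -2/(21 + 2*X**2))
b(23)*(-371 - 10*(10 - 6)) = (-2/(21 + 2*23**2))*(-371 - 10*(10 - 6)) = (-2/(21 + 2*529))*(-371 - 10*4) = (-2/(21 + 1058))*(-371 - 40) = -2/1079*(-411) = 822/1079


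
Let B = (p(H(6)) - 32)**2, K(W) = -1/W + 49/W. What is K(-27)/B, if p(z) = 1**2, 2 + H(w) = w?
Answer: -16/8649 ≈ -0.0018499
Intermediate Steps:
H(w) = -2 + w
p(z) = 1
K(W) = 48/W
B = 961 (B = (1 - 32)**2 = (-31)**2 = 961)
K(-27)/B = (48/(-27))/961 = (48*(-1/27))*(1/961) = -16/9*1/961 = -16/8649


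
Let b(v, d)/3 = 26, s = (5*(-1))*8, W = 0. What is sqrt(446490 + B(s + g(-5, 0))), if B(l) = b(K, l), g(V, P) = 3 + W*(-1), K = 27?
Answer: 2*sqrt(111642) ≈ 668.26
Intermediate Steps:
g(V, P) = 3 (g(V, P) = 3 + 0*(-1) = 3 + 0 = 3)
s = -40 (s = -5*8 = -40)
b(v, d) = 78 (b(v, d) = 3*26 = 78)
B(l) = 78
sqrt(446490 + B(s + g(-5, 0))) = sqrt(446490 + 78) = sqrt(446568) = 2*sqrt(111642)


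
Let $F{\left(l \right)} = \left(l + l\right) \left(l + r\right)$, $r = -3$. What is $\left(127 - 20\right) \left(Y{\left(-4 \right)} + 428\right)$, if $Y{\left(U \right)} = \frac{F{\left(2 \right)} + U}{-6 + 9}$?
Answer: $\frac{136532}{3} \approx 45511.0$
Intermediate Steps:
$F{\left(l \right)} = 2 l \left(-3 + l\right)$ ($F{\left(l \right)} = \left(l + l\right) \left(l - 3\right) = 2 l \left(-3 + l\right)$)
$Y{\left(U \right)} = - \frac{4}{3} + \frac{U}{3}$ ($Y{\left(U \right)} = \frac{2 \cdot 2 \left(-3 + 2\right) + U}{-6 + 9} = \frac{2 \cdot 2 \left(-1\right) + U}{3} = \left(-4 + U\right) \frac{1}{3} = - \frac{4}{3} + \frac{U}{3}$)
$\left(127 - 20\right) \left(Y{\left(-4 \right)} + 428\right) = \left(127 - 20\right) \left(\left(- \frac{4}{3} + \frac{1}{3} \left(-4\right)\right) + 428\right) = 107 \left(\left(- \frac{4}{3} - \frac{4}{3}\right) + 428\right) = 107 \left(- \frac{8}{3} + 428\right) = 107 \cdot \frac{1276}{3} = \frac{136532}{3}$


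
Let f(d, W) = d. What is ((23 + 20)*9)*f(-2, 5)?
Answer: -774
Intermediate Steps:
((23 + 20)*9)*f(-2, 5) = ((23 + 20)*9)*(-2) = (43*9)*(-2) = 387*(-2) = -774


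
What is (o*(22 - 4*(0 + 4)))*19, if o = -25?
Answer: -2850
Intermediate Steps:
(o*(22 - 4*(0 + 4)))*19 = -25*(22 - 4*(0 + 4))*19 = -25*(22 - 4*4)*19 = -25*(22 - 16)*19 = -25*6*19 = -150*19 = -2850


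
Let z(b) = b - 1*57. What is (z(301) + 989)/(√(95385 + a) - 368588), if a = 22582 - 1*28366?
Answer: -454469004/135857024143 - 1233*√89601/135857024143 ≈ -0.0033479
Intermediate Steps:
a = -5784 (a = 22582 - 28366 = -5784)
z(b) = -57 + b (z(b) = b - 57 = -57 + b)
(z(301) + 989)/(√(95385 + a) - 368588) = ((-57 + 301) + 989)/(√(95385 - 5784) - 368588) = (244 + 989)/(√89601 - 368588) = 1233/(-368588 + √89601)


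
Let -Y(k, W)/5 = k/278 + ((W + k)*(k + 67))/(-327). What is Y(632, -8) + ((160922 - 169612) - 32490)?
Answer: -523042960/15151 ≈ -34522.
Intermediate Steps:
Y(k, W) = -5*k/278 + 5*(67 + k)*(W + k)/327 (Y(k, W) = -5*(k/278 + ((W + k)*(k + 67))/(-327)) = -5*(k*(1/278) + ((W + k)*(67 + k))*(-1/327)) = -5*(k/278 + ((67 + k)*(W + k))*(-1/327)) = -5*(k/278 - (67 + k)*(W + k)/327) = -5*k/278 + 5*(67 + k)*(W + k)/327)
Y(632, -8) + ((160922 - 169612) - 32490) = ((5/327)*632² + (335/327)*(-8) + (91495/90906)*632 + (5/327)*(-8)*632) + ((160922 - 169612) - 32490) = ((5/327)*399424 - 2680/327 + 28912420/45453 - 25280/327) + (-8690 - 32490) = (1997120/327 - 2680/327 + 28912420/45453 - 25280/327) - 41180 = 100875220/15151 - 41180 = -523042960/15151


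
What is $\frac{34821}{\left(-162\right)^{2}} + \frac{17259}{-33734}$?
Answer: $\frac{40094801}{49184172} \approx 0.8152$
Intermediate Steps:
$\frac{34821}{\left(-162\right)^{2}} + \frac{17259}{-33734} = \frac{34821}{26244} + 17259 \left(- \frac{1}{33734}\right) = 34821 \cdot \frac{1}{26244} - \frac{17259}{33734} = \frac{3869}{2916} - \frac{17259}{33734} = \frac{40094801}{49184172}$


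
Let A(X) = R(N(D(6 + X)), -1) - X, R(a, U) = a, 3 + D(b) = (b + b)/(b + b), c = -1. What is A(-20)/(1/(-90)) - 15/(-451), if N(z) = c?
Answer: -771195/451 ≈ -1710.0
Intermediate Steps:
D(b) = -2 (D(b) = -3 + (b + b)/(b + b) = -3 + (2*b)/((2*b)) = -3 + (2*b)*(1/(2*b)) = -3 + 1 = -2)
N(z) = -1
A(X) = -1 - X
A(-20)/(1/(-90)) - 15/(-451) = (-1 - 1*(-20))/(1/(-90)) - 15/(-451) = (-1 + 20)/(-1/90) - 15*(-1/451) = 19*(-90) + 15/451 = -1710 + 15/451 = -771195/451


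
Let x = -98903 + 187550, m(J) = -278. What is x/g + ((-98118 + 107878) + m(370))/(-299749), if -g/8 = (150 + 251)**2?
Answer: -38769570259/385599511592 ≈ -0.10054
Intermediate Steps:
g = -1286408 (g = -8*(150 + 251)**2 = -8*401**2 = -8*160801 = -1286408)
x = 88647
x/g + ((-98118 + 107878) + m(370))/(-299749) = 88647/(-1286408) + ((-98118 + 107878) - 278)/(-299749) = 88647*(-1/1286408) + (9760 - 278)*(-1/299749) = -88647/1286408 + 9482*(-1/299749) = -88647/1286408 - 9482/299749 = -38769570259/385599511592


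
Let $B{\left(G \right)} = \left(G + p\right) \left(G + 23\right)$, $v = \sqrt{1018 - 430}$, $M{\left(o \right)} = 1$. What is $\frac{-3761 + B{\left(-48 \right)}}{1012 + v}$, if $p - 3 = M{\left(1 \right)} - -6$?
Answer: $- \frac{711183}{255889} + \frac{19677 \sqrt{3}}{511778} \approx -2.7127$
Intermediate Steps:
$p = 10$ ($p = 3 + \left(1 - -6\right) = 3 + \left(1 + 6\right) = 3 + 7 = 10$)
$v = 14 \sqrt{3}$ ($v = \sqrt{588} = 14 \sqrt{3} \approx 24.249$)
$B{\left(G \right)} = \left(10 + G\right) \left(23 + G\right)$ ($B{\left(G \right)} = \left(G + 10\right) \left(G + 23\right) = \left(10 + G\right) \left(23 + G\right)$)
$\frac{-3761 + B{\left(-48 \right)}}{1012 + v} = \frac{-3761 + \left(230 + \left(-48\right)^{2} + 33 \left(-48\right)\right)}{1012 + 14 \sqrt{3}} = \frac{-3761 + \left(230 + 2304 - 1584\right)}{1012 + 14 \sqrt{3}} = \frac{-3761 + 950}{1012 + 14 \sqrt{3}} = - \frac{2811}{1012 + 14 \sqrt{3}}$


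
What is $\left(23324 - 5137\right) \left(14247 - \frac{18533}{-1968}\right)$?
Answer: $\frac{510265911623}{1968} \approx 2.5928 \cdot 10^{8}$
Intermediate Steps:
$\left(23324 - 5137\right) \left(14247 - \frac{18533}{-1968}\right) = 18187 \left(14247 - - \frac{18533}{1968}\right) = 18187 \left(14247 + \frac{18533}{1968}\right) = 18187 \cdot \frac{28056629}{1968} = \frac{510265911623}{1968}$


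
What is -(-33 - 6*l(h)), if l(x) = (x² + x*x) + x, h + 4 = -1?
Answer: 303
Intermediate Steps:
h = -5 (h = -4 - 1 = -5)
l(x) = x + 2*x² (l(x) = (x² + x²) + x = 2*x² + x = x + 2*x²)
-(-33 - 6*l(h)) = -(-33 - (-30)*(1 + 2*(-5))) = -(-33 - (-30)*(1 - 10)) = -(-33 - (-30)*(-9)) = -(-33 - 6*45) = -(-33 - 270) = -1*(-303) = 303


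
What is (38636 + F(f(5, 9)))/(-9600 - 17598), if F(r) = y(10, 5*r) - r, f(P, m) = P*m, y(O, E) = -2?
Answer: -12863/9066 ≈ -1.4188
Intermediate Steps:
F(r) = -2 - r
(38636 + F(f(5, 9)))/(-9600 - 17598) = (38636 + (-2 - 5*9))/(-9600 - 17598) = (38636 + (-2 - 1*45))/(-27198) = (38636 + (-2 - 45))*(-1/27198) = (38636 - 47)*(-1/27198) = 38589*(-1/27198) = -12863/9066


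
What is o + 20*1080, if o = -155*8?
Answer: 20360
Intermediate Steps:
o = -1240
o + 20*1080 = -1240 + 20*1080 = -1240 + 21600 = 20360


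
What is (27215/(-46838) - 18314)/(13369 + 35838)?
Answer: -857818347/2304757466 ≈ -0.37219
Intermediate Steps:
(27215/(-46838) - 18314)/(13369 + 35838) = (27215*(-1/46838) - 18314)/49207 = (-27215/46838 - 18314)*(1/49207) = -857818347/46838*1/49207 = -857818347/2304757466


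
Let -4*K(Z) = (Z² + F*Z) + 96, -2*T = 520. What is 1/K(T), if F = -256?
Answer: -1/33564 ≈ -2.9794e-5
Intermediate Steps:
T = -260 (T = -½*520 = -260)
K(Z) = -24 + 64*Z - Z²/4 (K(Z) = -((Z² - 256*Z) + 96)/4 = -(96 + Z² - 256*Z)/4 = -24 + 64*Z - Z²/4)
1/K(T) = 1/(-24 + 64*(-260) - ¼*(-260)²) = 1/(-24 - 16640 - ¼*67600) = 1/(-24 - 16640 - 16900) = 1/(-33564) = -1/33564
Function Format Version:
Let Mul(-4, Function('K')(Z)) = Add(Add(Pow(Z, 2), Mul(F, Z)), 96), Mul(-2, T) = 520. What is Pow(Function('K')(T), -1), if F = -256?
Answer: Rational(-1, 33564) ≈ -2.9794e-5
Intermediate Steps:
T = -260 (T = Mul(Rational(-1, 2), 520) = -260)
Function('K')(Z) = Add(-24, Mul(64, Z), Mul(Rational(-1, 4), Pow(Z, 2))) (Function('K')(Z) = Mul(Rational(-1, 4), Add(Add(Pow(Z, 2), Mul(-256, Z)), 96)) = Mul(Rational(-1, 4), Add(96, Pow(Z, 2), Mul(-256, Z))) = Add(-24, Mul(64, Z), Mul(Rational(-1, 4), Pow(Z, 2))))
Pow(Function('K')(T), -1) = Pow(Add(-24, Mul(64, -260), Mul(Rational(-1, 4), Pow(-260, 2))), -1) = Pow(Add(-24, -16640, Mul(Rational(-1, 4), 67600)), -1) = Pow(Add(-24, -16640, -16900), -1) = Pow(-33564, -1) = Rational(-1, 33564)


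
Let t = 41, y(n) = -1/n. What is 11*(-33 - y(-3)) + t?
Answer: -977/3 ≈ -325.67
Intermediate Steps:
11*(-33 - y(-3)) + t = 11*(-33 - (-1)/(-3)) + 41 = 11*(-33 - (-1)*(-1)/3) + 41 = 11*(-33 - 1*⅓) + 41 = 11*(-33 - ⅓) + 41 = 11*(-100/3) + 41 = -1100/3 + 41 = -977/3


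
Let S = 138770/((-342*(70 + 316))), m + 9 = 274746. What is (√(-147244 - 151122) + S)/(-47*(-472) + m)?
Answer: -69385/19598567526 + I*√298366/296921 ≈ -3.5403e-6 + 0.0018396*I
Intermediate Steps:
m = 274737 (m = -9 + 274746 = 274737)
S = -69385/66006 (S = 138770/((-342*386)) = 138770/(-132012) = 138770*(-1/132012) = -69385/66006 ≈ -1.0512)
(√(-147244 - 151122) + S)/(-47*(-472) + m) = (√(-147244 - 151122) - 69385/66006)/(-47*(-472) + 274737) = (√(-298366) - 69385/66006)/(22184 + 274737) = (I*√298366 - 69385/66006)/296921 = (-69385/66006 + I*√298366)*(1/296921) = -69385/19598567526 + I*√298366/296921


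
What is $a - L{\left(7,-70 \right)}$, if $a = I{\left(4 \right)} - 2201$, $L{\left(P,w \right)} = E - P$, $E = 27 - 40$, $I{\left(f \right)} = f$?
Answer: $-2177$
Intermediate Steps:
$E = -13$
$L{\left(P,w \right)} = -13 - P$
$a = -2197$ ($a = 4 - 2201 = -2197$)
$a - L{\left(7,-70 \right)} = -2197 - \left(-13 - 7\right) = -2197 - -20 = -2197 + 20 = -2177$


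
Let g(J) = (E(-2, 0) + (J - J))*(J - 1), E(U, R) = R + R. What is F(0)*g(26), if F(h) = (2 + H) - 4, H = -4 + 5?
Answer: 0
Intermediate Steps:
H = 1
F(h) = -1 (F(h) = (2 + 1) - 4 = 3 - 4 = -1)
E(U, R) = 2*R
g(J) = 0 (g(J) = (2*0 + (J - J))*(J - 1) = (0 + 0)*(-1 + J) = 0*(-1 + J) = 0)
F(0)*g(26) = -1*0 = 0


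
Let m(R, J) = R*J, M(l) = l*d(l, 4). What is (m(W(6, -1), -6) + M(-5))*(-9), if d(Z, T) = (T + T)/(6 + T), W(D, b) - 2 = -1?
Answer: 90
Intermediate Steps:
W(D, b) = 1 (W(D, b) = 2 - 1 = 1)
d(Z, T) = 2*T/(6 + T) (d(Z, T) = (2*T)/(6 + T) = 2*T/(6 + T))
M(l) = 4*l/5 (M(l) = l*(2*4/(6 + 4)) = l*(2*4/10) = l*(2*4*(⅒)) = l*(⅘) = 4*l/5)
m(R, J) = J*R
(m(W(6, -1), -6) + M(-5))*(-9) = (-6*1 + (⅘)*(-5))*(-9) = (-6 - 4)*(-9) = -10*(-9) = 90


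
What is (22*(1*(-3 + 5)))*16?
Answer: 704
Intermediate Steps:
(22*(1*(-3 + 5)))*16 = (22*(1*2))*16 = (22*2)*16 = 44*16 = 704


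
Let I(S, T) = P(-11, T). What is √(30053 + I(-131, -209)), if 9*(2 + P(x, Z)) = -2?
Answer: √270457/3 ≈ 173.35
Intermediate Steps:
P(x, Z) = -20/9 (P(x, Z) = -2 + (⅑)*(-2) = -2 - 2/9 = -20/9)
I(S, T) = -20/9
√(30053 + I(-131, -209)) = √(30053 - 20/9) = √(270457/9) = √270457/3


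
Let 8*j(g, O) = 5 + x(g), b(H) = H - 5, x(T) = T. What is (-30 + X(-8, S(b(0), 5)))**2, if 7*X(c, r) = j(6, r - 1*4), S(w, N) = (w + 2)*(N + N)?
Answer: 2785561/3136 ≈ 888.25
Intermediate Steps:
b(H) = -5 + H
j(g, O) = 5/8 + g/8 (j(g, O) = (5 + g)/8 = 5/8 + g/8)
S(w, N) = 2*N*(2 + w) (S(w, N) = (2 + w)*(2*N) = 2*N*(2 + w))
X(c, r) = 11/56 (X(c, r) = (5/8 + (1/8)*6)/7 = (5/8 + 3/4)/7 = (1/7)*(11/8) = 11/56)
(-30 + X(-8, S(b(0), 5)))**2 = (-30 + 11/56)**2 = (-1669/56)**2 = 2785561/3136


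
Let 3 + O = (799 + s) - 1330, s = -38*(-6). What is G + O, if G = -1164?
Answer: -1470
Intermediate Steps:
s = 228
O = -306 (O = -3 + ((799 + 228) - 1330) = -3 + (1027 - 1330) = -3 - 303 = -306)
G + O = -1164 - 306 = -1470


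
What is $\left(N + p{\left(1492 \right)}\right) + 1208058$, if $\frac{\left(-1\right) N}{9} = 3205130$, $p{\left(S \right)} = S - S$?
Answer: $-27638112$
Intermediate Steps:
$p{\left(S \right)} = 0$
$N = -28846170$ ($N = \left(-9\right) 3205130 = -28846170$)
$\left(N + p{\left(1492 \right)}\right) + 1208058 = \left(-28846170 + 0\right) + 1208058 = -28846170 + 1208058 = -27638112$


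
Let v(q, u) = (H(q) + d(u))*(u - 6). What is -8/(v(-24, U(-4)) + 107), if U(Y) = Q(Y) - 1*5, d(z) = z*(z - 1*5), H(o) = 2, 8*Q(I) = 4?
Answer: 64/2903 ≈ 0.022046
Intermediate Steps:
Q(I) = ½ (Q(I) = (⅛)*4 = ½)
d(z) = z*(-5 + z) (d(z) = z*(z - 5) = z*(-5 + z))
U(Y) = -9/2 (U(Y) = ½ - 1*5 = ½ - 5 = -9/2)
v(q, u) = (-6 + u)*(2 + u*(-5 + u)) (v(q, u) = (2 + u*(-5 + u))*(u - 6) = (2 + u*(-5 + u))*(-6 + u) = (-6 + u)*(2 + u*(-5 + u)))
-8/(v(-24, U(-4)) + 107) = -8/((-12 + (-9/2)³ - 11*(-9/2)² + 32*(-9/2)) + 107) = -8/((-12 - 729/8 - 11*81/4 - 144) + 107) = -8/((-12 - 729/8 - 891/4 - 144) + 107) = -8/(-3759/8 + 107) = -8/(-2903/8) = -8*(-8/2903) = 64/2903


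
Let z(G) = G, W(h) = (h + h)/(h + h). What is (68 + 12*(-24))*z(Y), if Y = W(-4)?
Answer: -220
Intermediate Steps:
W(h) = 1 (W(h) = (2*h)/((2*h)) = (2*h)*(1/(2*h)) = 1)
Y = 1
(68 + 12*(-24))*z(Y) = (68 + 12*(-24))*1 = (68 - 288)*1 = -220*1 = -220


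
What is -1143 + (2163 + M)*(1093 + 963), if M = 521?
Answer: 5517161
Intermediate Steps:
-1143 + (2163 + M)*(1093 + 963) = -1143 + (2163 + 521)*(1093 + 963) = -1143 + 2684*2056 = -1143 + 5518304 = 5517161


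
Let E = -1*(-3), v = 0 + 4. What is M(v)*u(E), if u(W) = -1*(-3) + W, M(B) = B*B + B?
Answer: 120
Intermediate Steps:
v = 4
E = 3
M(B) = B + B**2 (M(B) = B**2 + B = B + B**2)
u(W) = 3 + W
M(v)*u(E) = (4*(1 + 4))*(3 + 3) = (4*5)*6 = 20*6 = 120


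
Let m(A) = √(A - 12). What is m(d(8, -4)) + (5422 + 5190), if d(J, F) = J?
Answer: 10612 + 2*I ≈ 10612.0 + 2.0*I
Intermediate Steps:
m(A) = √(-12 + A)
m(d(8, -4)) + (5422 + 5190) = √(-12 + 8) + (5422 + 5190) = √(-4) + 10612 = 2*I + 10612 = 10612 + 2*I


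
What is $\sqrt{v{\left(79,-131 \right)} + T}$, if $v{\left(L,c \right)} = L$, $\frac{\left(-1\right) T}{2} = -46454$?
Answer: $\sqrt{92987} \approx 304.94$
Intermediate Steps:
$T = 92908$ ($T = \left(-2\right) \left(-46454\right) = 92908$)
$\sqrt{v{\left(79,-131 \right)} + T} = \sqrt{79 + 92908} = \sqrt{92987}$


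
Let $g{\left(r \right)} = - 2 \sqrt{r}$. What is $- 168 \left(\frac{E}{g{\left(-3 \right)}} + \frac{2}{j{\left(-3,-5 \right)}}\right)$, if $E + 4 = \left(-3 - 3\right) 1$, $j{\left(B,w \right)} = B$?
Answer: $112 + 280 i \sqrt{3} \approx 112.0 + 484.97 i$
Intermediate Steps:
$E = -10$ ($E = -4 + \left(-3 - 3\right) 1 = -4 - 6 = -10$)
$- 168 \left(\frac{E}{g{\left(-3 \right)}} + \frac{2}{j{\left(-3,-5 \right)}}\right) = - 168 \left(- \frac{10}{\left(-2\right) \sqrt{-3}} + \frac{2}{-3}\right) = - 168 \left(- \frac{10}{\left(-2\right) i \sqrt{3}} + 2 \left(- \frac{1}{3}\right)\right) = - 168 \left(- \frac{10}{\left(-2\right) i \sqrt{3}} - \frac{2}{3}\right) = - 168 \left(- 10 \frac{i \sqrt{3}}{6} - \frac{2}{3}\right) = - 168 \left(- \frac{5 i \sqrt{3}}{3} - \frac{2}{3}\right) = - 168 \left(- \frac{2}{3} - \frac{5 i \sqrt{3}}{3}\right) = 112 + 280 i \sqrt{3}$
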